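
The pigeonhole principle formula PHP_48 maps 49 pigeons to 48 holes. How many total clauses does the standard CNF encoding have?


The PHP encoding has two parts:
1) At-least-one-hole clauses: 49 (one per pigeon, each with 48 literals).
2) At-most-one-pigeon-per-hole clauses: 48 holes * C(49,2) = 48 * 1176 = 56448.
Total clauses = 49 + 56448 = 56497.

56497


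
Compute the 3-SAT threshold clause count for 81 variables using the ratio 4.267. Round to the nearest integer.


The 3-SAT phase transition occurs at approximately 4.267 clauses per variable.
m = 4.267 * 81 = 345.627.
Rounded to nearest integer: 346.

346


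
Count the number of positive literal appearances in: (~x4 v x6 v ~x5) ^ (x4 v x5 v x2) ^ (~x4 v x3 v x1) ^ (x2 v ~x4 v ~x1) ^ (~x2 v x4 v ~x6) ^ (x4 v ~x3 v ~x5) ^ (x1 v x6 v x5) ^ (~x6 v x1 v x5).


Scan each clause for unnegated literals.
Clause 1: 1 positive; Clause 2: 3 positive; Clause 3: 2 positive; Clause 4: 1 positive; Clause 5: 1 positive; Clause 6: 1 positive; Clause 7: 3 positive; Clause 8: 2 positive.
Total positive literal occurrences = 14.

14


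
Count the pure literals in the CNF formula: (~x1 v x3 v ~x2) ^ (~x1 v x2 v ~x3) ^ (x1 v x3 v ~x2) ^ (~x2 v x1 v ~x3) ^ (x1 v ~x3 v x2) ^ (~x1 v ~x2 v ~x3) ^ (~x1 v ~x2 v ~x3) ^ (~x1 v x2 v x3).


A pure literal appears in only one polarity across all clauses.
No pure literals found.
Count = 0.

0


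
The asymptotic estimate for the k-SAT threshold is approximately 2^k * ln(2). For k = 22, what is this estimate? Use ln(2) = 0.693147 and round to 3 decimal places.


Using the asymptotic formula: threshold ~ 2^k * ln(2).
2^22 = 4194304.
4194304 * 0.693147 = 2907269.235.

2907269.235


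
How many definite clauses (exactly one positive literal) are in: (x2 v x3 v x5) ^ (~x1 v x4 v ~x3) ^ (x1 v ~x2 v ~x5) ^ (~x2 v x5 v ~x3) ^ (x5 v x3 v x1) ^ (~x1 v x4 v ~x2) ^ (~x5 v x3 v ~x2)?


A definite clause has exactly one positive literal.
Clause 1: 3 positive -> not definite
Clause 2: 1 positive -> definite
Clause 3: 1 positive -> definite
Clause 4: 1 positive -> definite
Clause 5: 3 positive -> not definite
Clause 6: 1 positive -> definite
Clause 7: 1 positive -> definite
Definite clause count = 5.

5


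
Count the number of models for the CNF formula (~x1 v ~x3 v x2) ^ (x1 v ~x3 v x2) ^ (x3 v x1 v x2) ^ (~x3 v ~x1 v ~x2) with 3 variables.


Enumerate all 8 truth assignments over 3 variables.
Test each against every clause.
Satisfying assignments found: 4.

4


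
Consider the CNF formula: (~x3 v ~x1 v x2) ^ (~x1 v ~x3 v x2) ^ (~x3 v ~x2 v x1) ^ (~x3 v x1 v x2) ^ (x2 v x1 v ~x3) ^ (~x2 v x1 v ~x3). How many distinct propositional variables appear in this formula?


Identify each distinct variable in the formula.
Variables found: x1, x2, x3.
Total distinct variables = 3.

3


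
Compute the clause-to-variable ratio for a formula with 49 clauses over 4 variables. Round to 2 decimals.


Clause-to-variable ratio = clauses / variables.
49 / 4 = 12.25.

12.25


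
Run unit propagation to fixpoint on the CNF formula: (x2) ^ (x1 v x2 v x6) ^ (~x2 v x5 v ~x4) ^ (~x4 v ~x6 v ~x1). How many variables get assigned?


Unit propagation repeatedly assigns the literal in any unit clause, then simplifies.
Assignments in order: x2 = T.
No further unit clauses remain.
Total variables assigned = 1.

1


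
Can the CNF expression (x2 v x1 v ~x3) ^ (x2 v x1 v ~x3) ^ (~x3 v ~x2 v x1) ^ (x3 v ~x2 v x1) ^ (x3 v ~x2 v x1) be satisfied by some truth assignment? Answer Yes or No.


Check all 8 possible truth assignments.
Number of satisfying assignments found: 5.
The formula is satisfiable.

Yes


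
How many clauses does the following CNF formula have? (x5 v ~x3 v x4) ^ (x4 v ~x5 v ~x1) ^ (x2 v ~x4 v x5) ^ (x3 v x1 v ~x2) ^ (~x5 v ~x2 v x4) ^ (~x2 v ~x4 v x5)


Each group enclosed in parentheses joined by ^ is one clause.
Counting the conjuncts: 6 clauses.

6


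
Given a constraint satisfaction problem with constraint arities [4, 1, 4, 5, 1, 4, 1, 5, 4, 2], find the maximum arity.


The arities are: 4, 1, 4, 5, 1, 4, 1, 5, 4, 2.
Scan for the maximum value.
Maximum arity = 5.

5


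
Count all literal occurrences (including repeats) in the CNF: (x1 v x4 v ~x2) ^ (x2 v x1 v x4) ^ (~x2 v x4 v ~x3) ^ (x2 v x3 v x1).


Clause lengths: 3, 3, 3, 3.
Sum = 3 + 3 + 3 + 3 = 12.

12


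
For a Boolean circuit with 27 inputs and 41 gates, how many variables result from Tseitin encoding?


The Tseitin transformation introduces one auxiliary variable per gate.
Total variables = inputs + gates = 27 + 41 = 68.

68


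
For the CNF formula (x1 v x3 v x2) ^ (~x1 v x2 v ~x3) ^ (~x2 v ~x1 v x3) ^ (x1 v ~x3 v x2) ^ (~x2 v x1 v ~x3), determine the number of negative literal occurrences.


Scan each clause for negated literals.
Clause 1: 0 negative; Clause 2: 2 negative; Clause 3: 2 negative; Clause 4: 1 negative; Clause 5: 2 negative.
Total negative literal occurrences = 7.

7


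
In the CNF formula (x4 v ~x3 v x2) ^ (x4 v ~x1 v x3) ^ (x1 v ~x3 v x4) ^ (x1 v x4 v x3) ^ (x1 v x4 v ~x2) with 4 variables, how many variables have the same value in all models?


Find all satisfying assignments: 9 model(s).
Check which variables have the same value in every model.
No variable is fixed across all models.
Backbone size = 0.

0


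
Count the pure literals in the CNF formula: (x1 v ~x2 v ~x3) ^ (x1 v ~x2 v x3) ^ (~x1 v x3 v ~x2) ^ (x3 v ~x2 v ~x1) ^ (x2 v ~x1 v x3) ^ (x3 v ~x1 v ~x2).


A pure literal appears in only one polarity across all clauses.
No pure literals found.
Count = 0.

0


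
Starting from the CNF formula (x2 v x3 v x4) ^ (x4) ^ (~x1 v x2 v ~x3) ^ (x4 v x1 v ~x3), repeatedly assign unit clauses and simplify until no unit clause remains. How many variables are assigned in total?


Unit propagation repeatedly assigns the literal in any unit clause, then simplifies.
Assignments in order: x4 = T.
No further unit clauses remain.
Total variables assigned = 1.

1


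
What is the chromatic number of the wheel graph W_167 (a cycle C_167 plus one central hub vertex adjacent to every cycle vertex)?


W_167 consists of the cycle C_167 together with a hub vertex adjacent to every cycle vertex.
The cycle C_167 needs 3 colors (odd cycle -> 3).
The hub is adjacent to every cycle vertex, so it must receive a new color distinct from all of them.
Chromatic number = 3 + 1 = 4.

4


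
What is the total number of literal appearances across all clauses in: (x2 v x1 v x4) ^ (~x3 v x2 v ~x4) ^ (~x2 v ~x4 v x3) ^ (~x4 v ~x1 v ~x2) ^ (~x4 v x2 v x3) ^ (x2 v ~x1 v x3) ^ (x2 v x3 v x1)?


Clause lengths: 3, 3, 3, 3, 3, 3, 3.
Sum = 3 + 3 + 3 + 3 + 3 + 3 + 3 = 21.

21


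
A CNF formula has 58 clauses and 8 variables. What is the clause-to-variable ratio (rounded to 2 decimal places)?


Clause-to-variable ratio = clauses / variables.
58 / 8 = 7.25.

7.25


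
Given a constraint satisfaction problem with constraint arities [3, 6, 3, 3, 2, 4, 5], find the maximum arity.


The arities are: 3, 6, 3, 3, 2, 4, 5.
Scan for the maximum value.
Maximum arity = 6.

6


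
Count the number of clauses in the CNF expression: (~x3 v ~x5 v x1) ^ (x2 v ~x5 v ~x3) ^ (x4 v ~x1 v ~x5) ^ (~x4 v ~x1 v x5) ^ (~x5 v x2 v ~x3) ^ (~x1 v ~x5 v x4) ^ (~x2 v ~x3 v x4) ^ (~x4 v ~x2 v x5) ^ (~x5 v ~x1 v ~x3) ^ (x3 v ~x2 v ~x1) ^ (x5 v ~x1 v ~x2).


Each group enclosed in parentheses joined by ^ is one clause.
Counting the conjuncts: 11 clauses.

11


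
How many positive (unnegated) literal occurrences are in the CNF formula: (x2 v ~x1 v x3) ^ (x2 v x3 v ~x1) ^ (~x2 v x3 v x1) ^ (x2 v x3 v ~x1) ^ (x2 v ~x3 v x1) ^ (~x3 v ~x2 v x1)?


Scan each clause for unnegated literals.
Clause 1: 2 positive; Clause 2: 2 positive; Clause 3: 2 positive; Clause 4: 2 positive; Clause 5: 2 positive; Clause 6: 1 positive.
Total positive literal occurrences = 11.

11


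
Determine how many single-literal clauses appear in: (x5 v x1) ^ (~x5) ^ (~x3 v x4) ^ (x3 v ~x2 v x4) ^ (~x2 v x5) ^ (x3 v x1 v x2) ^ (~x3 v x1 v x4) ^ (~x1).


A unit clause contains exactly one literal.
Unit clauses found: (~x5), (~x1).
Count = 2.

2


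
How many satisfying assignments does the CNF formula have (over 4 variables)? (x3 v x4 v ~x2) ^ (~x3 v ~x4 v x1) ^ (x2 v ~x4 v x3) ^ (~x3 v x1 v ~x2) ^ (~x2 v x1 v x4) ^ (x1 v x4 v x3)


Enumerate all 16 truth assignments over 4 variables.
Test each against every clause.
Satisfying assignments found: 8.

8


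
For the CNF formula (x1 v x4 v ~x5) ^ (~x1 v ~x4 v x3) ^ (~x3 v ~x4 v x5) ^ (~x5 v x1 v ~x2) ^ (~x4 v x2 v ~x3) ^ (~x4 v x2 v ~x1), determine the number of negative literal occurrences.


Scan each clause for negated literals.
Clause 1: 1 negative; Clause 2: 2 negative; Clause 3: 2 negative; Clause 4: 2 negative; Clause 5: 2 negative; Clause 6: 2 negative.
Total negative literal occurrences = 11.

11


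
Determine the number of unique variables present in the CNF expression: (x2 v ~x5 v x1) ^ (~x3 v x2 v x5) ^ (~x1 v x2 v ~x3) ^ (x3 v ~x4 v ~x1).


Identify each distinct variable in the formula.
Variables found: x1, x2, x3, x4, x5.
Total distinct variables = 5.

5


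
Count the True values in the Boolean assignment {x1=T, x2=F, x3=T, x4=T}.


The weight is the number of variables assigned True.
True variables: x1, x3, x4.
Weight = 3.

3


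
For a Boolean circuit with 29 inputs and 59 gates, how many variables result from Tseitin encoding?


The Tseitin transformation introduces one auxiliary variable per gate.
Total variables = inputs + gates = 29 + 59 = 88.

88


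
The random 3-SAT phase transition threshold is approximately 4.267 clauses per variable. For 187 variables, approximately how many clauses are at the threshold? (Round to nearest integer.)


The 3-SAT phase transition occurs at approximately 4.267 clauses per variable.
m = 4.267 * 187 = 797.929.
Rounded to nearest integer: 798.

798


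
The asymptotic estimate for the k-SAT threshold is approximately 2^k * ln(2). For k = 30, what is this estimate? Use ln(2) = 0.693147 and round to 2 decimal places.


Using the asymptotic formula: threshold ~ 2^k * ln(2).
2^30 = 1073741824.
1073741824 * 0.693147 = 744260924.08.

744260924.08


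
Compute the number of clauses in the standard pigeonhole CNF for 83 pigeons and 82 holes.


The PHP encoding has two parts:
1) At-least-one-hole clauses: 83 (one per pigeon, each with 82 literals).
2) At-most-one-pigeon-per-hole clauses: 82 holes * C(83,2) = 82 * 3403 = 279046.
Total clauses = 83 + 279046 = 279129.

279129


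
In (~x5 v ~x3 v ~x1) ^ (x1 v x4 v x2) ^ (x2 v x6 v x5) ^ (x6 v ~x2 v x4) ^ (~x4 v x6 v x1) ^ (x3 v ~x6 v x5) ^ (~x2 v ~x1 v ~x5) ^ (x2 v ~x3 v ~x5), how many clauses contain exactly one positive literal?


A definite clause has exactly one positive literal.
Clause 1: 0 positive -> not definite
Clause 2: 3 positive -> not definite
Clause 3: 3 positive -> not definite
Clause 4: 2 positive -> not definite
Clause 5: 2 positive -> not definite
Clause 6: 2 positive -> not definite
Clause 7: 0 positive -> not definite
Clause 8: 1 positive -> definite
Definite clause count = 1.

1


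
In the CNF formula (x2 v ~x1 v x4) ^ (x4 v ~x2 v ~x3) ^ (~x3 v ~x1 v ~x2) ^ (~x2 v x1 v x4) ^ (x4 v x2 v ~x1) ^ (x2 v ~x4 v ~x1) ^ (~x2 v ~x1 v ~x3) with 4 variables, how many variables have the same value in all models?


Find all satisfying assignments: 8 model(s).
Check which variables have the same value in every model.
No variable is fixed across all models.
Backbone size = 0.

0


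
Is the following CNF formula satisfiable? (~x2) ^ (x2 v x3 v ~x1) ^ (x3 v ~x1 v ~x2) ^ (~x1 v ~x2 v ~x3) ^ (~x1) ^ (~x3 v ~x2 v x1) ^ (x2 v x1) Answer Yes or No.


Check all 8 possible truth assignments.
Number of satisfying assignments found: 0.
The formula is unsatisfiable.

No


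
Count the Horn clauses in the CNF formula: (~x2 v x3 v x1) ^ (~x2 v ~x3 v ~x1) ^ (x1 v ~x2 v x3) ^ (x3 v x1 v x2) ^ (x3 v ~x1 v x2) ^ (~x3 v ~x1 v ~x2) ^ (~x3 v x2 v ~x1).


A Horn clause has at most one positive literal.
Clause 1: 2 positive lit(s) -> not Horn
Clause 2: 0 positive lit(s) -> Horn
Clause 3: 2 positive lit(s) -> not Horn
Clause 4: 3 positive lit(s) -> not Horn
Clause 5: 2 positive lit(s) -> not Horn
Clause 6: 0 positive lit(s) -> Horn
Clause 7: 1 positive lit(s) -> Horn
Total Horn clauses = 3.

3


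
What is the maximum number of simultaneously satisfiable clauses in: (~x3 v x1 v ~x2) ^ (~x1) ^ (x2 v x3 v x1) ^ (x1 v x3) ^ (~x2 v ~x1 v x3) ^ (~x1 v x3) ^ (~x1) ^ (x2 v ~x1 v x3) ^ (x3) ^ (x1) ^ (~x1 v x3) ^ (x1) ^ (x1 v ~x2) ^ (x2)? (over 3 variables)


Enumerate all 8 truth assignments.
For each, count how many of the 14 clauses are satisfied.
The formula is not fully satisfiable, so the maximum is below 14.
Maximum simultaneously satisfiable clauses = 12.

12


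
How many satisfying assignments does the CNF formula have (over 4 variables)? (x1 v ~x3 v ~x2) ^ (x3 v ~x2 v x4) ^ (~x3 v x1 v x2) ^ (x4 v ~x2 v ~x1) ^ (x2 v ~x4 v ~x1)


Enumerate all 16 truth assignments over 4 variables.
Test each against every clause.
Satisfying assignments found: 7.

7


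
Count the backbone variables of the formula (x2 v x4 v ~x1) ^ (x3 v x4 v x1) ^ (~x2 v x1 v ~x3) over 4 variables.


Find all satisfying assignments: 10 model(s).
Check which variables have the same value in every model.
No variable is fixed across all models.
Backbone size = 0.

0


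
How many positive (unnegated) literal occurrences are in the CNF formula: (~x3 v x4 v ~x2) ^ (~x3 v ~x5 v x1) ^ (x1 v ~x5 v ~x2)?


Scan each clause for unnegated literals.
Clause 1: 1 positive; Clause 2: 1 positive; Clause 3: 1 positive.
Total positive literal occurrences = 3.

3


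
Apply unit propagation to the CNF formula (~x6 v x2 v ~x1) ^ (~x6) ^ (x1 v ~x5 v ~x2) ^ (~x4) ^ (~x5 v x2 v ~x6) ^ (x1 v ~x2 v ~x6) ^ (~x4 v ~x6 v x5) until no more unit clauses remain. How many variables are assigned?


Unit propagation repeatedly assigns the literal in any unit clause, then simplifies.
Assignments in order: x6 = F, x4 = F.
No further unit clauses remain.
Total variables assigned = 2.

2


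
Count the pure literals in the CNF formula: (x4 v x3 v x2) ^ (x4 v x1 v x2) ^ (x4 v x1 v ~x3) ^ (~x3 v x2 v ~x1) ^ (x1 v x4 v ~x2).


A pure literal appears in only one polarity across all clauses.
Pure literals: x4 (positive only).
Count = 1.

1


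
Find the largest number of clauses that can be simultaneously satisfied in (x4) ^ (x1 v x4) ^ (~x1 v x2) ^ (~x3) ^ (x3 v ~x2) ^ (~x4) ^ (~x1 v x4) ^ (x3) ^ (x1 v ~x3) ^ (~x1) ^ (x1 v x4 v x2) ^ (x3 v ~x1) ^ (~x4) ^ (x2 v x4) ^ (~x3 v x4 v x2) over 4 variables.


Enumerate all 16 truth assignments.
For each, count how many of the 15 clauses are satisfied.
The formula is not fully satisfiable, so the maximum is below 15.
Maximum simultaneously satisfiable clauses = 12.

12


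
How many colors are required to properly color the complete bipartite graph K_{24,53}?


K_{24,53} is bipartite by definition: the two parts are independent sets, with every edge crossing between them.
Color all vertices in one part with color 1 and all vertices in the other part with color 2.
Since the graph has at least one edge, one color does not suffice.
Chromatic number = 2.

2


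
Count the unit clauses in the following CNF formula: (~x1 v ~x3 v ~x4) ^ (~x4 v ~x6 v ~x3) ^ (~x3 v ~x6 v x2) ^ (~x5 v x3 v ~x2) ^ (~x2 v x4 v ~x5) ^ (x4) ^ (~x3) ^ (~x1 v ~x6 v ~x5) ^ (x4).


A unit clause contains exactly one literal.
Unit clauses found: (x4), (~x3), (x4).
Count = 3.

3


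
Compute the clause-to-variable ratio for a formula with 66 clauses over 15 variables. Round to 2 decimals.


Clause-to-variable ratio = clauses / variables.
66 / 15 = 4.4.

4.4


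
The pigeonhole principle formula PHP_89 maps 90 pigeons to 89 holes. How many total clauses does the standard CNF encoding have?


The PHP encoding has two parts:
1) At-least-one-hole clauses: 90 (one per pigeon, each with 89 literals).
2) At-most-one-pigeon-per-hole clauses: 89 holes * C(90,2) = 89 * 4005 = 356445.
Total clauses = 90 + 356445 = 356535.

356535


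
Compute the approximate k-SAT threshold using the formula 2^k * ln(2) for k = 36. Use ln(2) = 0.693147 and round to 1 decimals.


Using the asymptotic formula: threshold ~ 2^k * ln(2).
2^36 = 68719476736.
68719476736 * 0.693147 = 47632699141.1.

47632699141.1


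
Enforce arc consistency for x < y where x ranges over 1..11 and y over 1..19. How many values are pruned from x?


For the constraint x < y, x needs a supporting value in y's domain.
x can be at most 18 (one less than y's maximum).
Valid x values from domain: 11 out of 11.
Pruned = 11 - 11 = 0.

0


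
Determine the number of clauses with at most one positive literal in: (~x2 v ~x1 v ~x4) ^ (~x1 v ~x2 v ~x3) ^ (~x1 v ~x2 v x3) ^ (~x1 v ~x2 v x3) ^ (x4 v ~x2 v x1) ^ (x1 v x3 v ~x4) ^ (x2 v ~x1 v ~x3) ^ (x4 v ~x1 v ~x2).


A Horn clause has at most one positive literal.
Clause 1: 0 positive lit(s) -> Horn
Clause 2: 0 positive lit(s) -> Horn
Clause 3: 1 positive lit(s) -> Horn
Clause 4: 1 positive lit(s) -> Horn
Clause 5: 2 positive lit(s) -> not Horn
Clause 6: 2 positive lit(s) -> not Horn
Clause 7: 1 positive lit(s) -> Horn
Clause 8: 1 positive lit(s) -> Horn
Total Horn clauses = 6.

6


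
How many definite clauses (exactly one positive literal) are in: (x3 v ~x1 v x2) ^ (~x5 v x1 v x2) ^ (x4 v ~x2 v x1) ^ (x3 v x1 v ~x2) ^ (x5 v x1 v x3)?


A definite clause has exactly one positive literal.
Clause 1: 2 positive -> not definite
Clause 2: 2 positive -> not definite
Clause 3: 2 positive -> not definite
Clause 4: 2 positive -> not definite
Clause 5: 3 positive -> not definite
Definite clause count = 0.

0


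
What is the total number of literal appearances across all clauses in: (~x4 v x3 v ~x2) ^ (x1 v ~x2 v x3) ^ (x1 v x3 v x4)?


Clause lengths: 3, 3, 3.
Sum = 3 + 3 + 3 = 9.

9


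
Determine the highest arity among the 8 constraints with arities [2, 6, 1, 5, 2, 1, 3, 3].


The arities are: 2, 6, 1, 5, 2, 1, 3, 3.
Scan for the maximum value.
Maximum arity = 6.

6


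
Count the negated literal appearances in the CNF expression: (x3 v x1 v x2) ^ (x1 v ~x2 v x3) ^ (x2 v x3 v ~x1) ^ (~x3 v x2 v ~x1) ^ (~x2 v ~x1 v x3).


Scan each clause for negated literals.
Clause 1: 0 negative; Clause 2: 1 negative; Clause 3: 1 negative; Clause 4: 2 negative; Clause 5: 2 negative.
Total negative literal occurrences = 6.

6


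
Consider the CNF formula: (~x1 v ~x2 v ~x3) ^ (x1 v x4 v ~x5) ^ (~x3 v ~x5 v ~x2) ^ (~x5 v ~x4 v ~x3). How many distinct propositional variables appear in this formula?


Identify each distinct variable in the formula.
Variables found: x1, x2, x3, x4, x5.
Total distinct variables = 5.

5


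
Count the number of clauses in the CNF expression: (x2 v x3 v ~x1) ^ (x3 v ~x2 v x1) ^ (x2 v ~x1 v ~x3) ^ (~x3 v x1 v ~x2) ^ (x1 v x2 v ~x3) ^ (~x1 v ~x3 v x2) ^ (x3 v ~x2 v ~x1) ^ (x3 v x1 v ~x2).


Each group enclosed in parentheses joined by ^ is one clause.
Counting the conjuncts: 8 clauses.

8


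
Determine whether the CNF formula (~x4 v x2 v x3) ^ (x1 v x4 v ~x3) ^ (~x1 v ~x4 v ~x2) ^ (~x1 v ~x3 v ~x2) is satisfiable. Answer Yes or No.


Check all 16 possible truth assignments.
Number of satisfying assignments found: 9.
The formula is satisfiable.

Yes


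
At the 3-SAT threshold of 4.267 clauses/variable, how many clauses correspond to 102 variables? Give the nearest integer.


The 3-SAT phase transition occurs at approximately 4.267 clauses per variable.
m = 4.267 * 102 = 435.234.
Rounded to nearest integer: 435.

435


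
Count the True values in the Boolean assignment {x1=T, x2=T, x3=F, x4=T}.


The weight is the number of variables assigned True.
True variables: x1, x2, x4.
Weight = 3.

3


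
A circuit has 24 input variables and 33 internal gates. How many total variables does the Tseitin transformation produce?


The Tseitin transformation introduces one auxiliary variable per gate.
Total variables = inputs + gates = 24 + 33 = 57.

57


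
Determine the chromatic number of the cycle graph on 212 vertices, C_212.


A cycle on an even number of vertices is bipartite: alternate two colors around the cycle.
Since 212 is even, two colors suffice, and at least two are needed because the graph has edges.
Chromatic number = 2.

2


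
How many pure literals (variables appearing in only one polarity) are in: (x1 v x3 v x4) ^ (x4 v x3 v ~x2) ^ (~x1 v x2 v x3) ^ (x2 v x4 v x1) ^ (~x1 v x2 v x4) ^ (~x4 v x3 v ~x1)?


A pure literal appears in only one polarity across all clauses.
Pure literals: x3 (positive only).
Count = 1.

1


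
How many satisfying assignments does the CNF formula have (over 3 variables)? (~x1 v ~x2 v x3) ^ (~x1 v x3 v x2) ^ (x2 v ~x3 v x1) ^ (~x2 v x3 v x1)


Enumerate all 8 truth assignments over 3 variables.
Test each against every clause.
Satisfying assignments found: 4.

4


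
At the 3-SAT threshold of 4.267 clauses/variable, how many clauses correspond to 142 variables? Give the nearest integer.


The 3-SAT phase transition occurs at approximately 4.267 clauses per variable.
m = 4.267 * 142 = 605.914.
Rounded to nearest integer: 606.

606


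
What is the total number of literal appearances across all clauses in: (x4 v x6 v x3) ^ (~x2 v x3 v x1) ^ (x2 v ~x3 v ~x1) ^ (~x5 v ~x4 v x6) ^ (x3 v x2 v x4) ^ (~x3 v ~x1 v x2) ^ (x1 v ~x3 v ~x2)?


Clause lengths: 3, 3, 3, 3, 3, 3, 3.
Sum = 3 + 3 + 3 + 3 + 3 + 3 + 3 = 21.

21


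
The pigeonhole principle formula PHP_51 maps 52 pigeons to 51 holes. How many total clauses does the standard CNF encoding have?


The PHP encoding has two parts:
1) At-least-one-hole clauses: 52 (one per pigeon, each with 51 literals).
2) At-most-one-pigeon-per-hole clauses: 51 holes * C(52,2) = 51 * 1326 = 67626.
Total clauses = 52 + 67626 = 67678.

67678


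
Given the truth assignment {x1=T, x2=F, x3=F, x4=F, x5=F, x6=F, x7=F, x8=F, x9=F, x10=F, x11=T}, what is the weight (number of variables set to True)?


The weight is the number of variables assigned True.
True variables: x1, x11.
Weight = 2.

2


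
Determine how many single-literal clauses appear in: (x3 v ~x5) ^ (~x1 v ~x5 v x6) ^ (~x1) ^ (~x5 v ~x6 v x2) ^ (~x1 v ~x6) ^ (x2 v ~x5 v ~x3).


A unit clause contains exactly one literal.
Unit clauses found: (~x1).
Count = 1.

1


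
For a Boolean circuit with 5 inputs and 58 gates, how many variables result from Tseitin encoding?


The Tseitin transformation introduces one auxiliary variable per gate.
Total variables = inputs + gates = 5 + 58 = 63.

63


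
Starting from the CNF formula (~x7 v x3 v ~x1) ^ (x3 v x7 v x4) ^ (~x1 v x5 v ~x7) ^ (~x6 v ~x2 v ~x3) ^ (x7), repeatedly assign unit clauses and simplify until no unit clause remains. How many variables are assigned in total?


Unit propagation repeatedly assigns the literal in any unit clause, then simplifies.
Assignments in order: x7 = T.
No further unit clauses remain.
Total variables assigned = 1.

1


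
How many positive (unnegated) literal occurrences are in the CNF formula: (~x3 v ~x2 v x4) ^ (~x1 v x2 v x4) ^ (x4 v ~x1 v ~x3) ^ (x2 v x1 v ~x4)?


Scan each clause for unnegated literals.
Clause 1: 1 positive; Clause 2: 2 positive; Clause 3: 1 positive; Clause 4: 2 positive.
Total positive literal occurrences = 6.

6


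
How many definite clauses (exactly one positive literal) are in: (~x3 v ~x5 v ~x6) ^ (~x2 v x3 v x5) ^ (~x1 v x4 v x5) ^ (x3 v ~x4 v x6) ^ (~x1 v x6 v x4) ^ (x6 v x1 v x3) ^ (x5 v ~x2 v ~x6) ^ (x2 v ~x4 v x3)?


A definite clause has exactly one positive literal.
Clause 1: 0 positive -> not definite
Clause 2: 2 positive -> not definite
Clause 3: 2 positive -> not definite
Clause 4: 2 positive -> not definite
Clause 5: 2 positive -> not definite
Clause 6: 3 positive -> not definite
Clause 7: 1 positive -> definite
Clause 8: 2 positive -> not definite
Definite clause count = 1.

1


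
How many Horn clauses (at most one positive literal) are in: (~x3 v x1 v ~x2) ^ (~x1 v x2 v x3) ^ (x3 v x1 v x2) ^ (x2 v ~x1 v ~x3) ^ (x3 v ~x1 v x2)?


A Horn clause has at most one positive literal.
Clause 1: 1 positive lit(s) -> Horn
Clause 2: 2 positive lit(s) -> not Horn
Clause 3: 3 positive lit(s) -> not Horn
Clause 4: 1 positive lit(s) -> Horn
Clause 5: 2 positive lit(s) -> not Horn
Total Horn clauses = 2.

2


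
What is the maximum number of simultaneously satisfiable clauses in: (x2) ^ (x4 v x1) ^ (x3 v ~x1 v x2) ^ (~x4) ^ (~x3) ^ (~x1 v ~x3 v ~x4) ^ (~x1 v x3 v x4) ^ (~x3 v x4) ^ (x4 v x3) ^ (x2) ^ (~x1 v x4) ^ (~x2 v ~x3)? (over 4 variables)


Enumerate all 16 truth assignments.
For each, count how many of the 12 clauses are satisfied.
The formula is not fully satisfiable, so the maximum is below 12.
Maximum simultaneously satisfiable clauses = 11.

11


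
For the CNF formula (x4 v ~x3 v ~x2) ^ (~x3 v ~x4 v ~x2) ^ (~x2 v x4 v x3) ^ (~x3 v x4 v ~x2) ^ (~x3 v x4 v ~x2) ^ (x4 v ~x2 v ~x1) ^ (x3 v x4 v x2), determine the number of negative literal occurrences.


Scan each clause for negated literals.
Clause 1: 2 negative; Clause 2: 3 negative; Clause 3: 1 negative; Clause 4: 2 negative; Clause 5: 2 negative; Clause 6: 2 negative; Clause 7: 0 negative.
Total negative literal occurrences = 12.

12


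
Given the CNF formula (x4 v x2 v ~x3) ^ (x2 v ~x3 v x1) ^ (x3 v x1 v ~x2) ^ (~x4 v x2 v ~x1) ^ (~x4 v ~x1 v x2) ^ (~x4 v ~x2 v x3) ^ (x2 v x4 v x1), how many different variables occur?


Identify each distinct variable in the formula.
Variables found: x1, x2, x3, x4.
Total distinct variables = 4.

4


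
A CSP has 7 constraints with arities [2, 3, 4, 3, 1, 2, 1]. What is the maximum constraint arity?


The arities are: 2, 3, 4, 3, 1, 2, 1.
Scan for the maximum value.
Maximum arity = 4.

4


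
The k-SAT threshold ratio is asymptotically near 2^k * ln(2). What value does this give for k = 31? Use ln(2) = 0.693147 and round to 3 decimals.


Using the asymptotic formula: threshold ~ 2^k * ln(2).
2^31 = 2147483648.
2147483648 * 0.693147 = 1488521848.16.

1488521848.16


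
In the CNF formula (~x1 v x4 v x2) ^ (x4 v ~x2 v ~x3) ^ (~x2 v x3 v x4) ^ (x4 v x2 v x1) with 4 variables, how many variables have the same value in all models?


Find all satisfying assignments: 8 model(s).
Check which variables have the same value in every model.
Fixed variables: x4=T.
Backbone size = 1.

1


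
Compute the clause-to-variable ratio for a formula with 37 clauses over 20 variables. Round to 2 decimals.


Clause-to-variable ratio = clauses / variables.
37 / 20 = 1.85.

1.85


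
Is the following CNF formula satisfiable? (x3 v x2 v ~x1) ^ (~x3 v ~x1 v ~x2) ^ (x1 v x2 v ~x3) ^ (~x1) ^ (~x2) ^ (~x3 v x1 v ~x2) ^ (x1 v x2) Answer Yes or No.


Check all 8 possible truth assignments.
Number of satisfying assignments found: 0.
The formula is unsatisfiable.

No


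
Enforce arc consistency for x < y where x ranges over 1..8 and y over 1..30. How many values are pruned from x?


For the constraint x < y, x needs a supporting value in y's domain.
x can be at most 29 (one less than y's maximum).
Valid x values from domain: 8 out of 8.
Pruned = 8 - 8 = 0.

0


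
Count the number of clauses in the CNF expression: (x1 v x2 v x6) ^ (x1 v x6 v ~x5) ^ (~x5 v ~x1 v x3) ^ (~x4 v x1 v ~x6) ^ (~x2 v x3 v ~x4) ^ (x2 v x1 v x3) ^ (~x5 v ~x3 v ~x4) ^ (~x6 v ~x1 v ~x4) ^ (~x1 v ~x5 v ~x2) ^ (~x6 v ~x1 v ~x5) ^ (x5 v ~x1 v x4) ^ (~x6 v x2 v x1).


Each group enclosed in parentheses joined by ^ is one clause.
Counting the conjuncts: 12 clauses.

12


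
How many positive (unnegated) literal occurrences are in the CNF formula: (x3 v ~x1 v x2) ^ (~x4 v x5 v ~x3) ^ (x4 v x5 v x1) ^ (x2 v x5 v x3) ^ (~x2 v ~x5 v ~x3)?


Scan each clause for unnegated literals.
Clause 1: 2 positive; Clause 2: 1 positive; Clause 3: 3 positive; Clause 4: 3 positive; Clause 5: 0 positive.
Total positive literal occurrences = 9.

9


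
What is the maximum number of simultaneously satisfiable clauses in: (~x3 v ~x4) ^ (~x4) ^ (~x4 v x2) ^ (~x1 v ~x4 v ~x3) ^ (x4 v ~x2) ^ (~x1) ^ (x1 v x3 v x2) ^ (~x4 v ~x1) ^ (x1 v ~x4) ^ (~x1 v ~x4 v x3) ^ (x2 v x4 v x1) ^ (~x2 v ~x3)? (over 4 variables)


Enumerate all 16 truth assignments.
For each, count how many of the 12 clauses are satisfied.
The formula is not fully satisfiable, so the maximum is below 12.
Maximum simultaneously satisfiable clauses = 11.

11


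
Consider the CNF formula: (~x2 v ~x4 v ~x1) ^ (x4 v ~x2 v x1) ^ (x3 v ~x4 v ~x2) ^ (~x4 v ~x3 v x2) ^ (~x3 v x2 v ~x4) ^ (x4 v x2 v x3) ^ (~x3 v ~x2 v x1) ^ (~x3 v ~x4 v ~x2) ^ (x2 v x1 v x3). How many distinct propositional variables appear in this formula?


Identify each distinct variable in the formula.
Variables found: x1, x2, x3, x4.
Total distinct variables = 4.

4


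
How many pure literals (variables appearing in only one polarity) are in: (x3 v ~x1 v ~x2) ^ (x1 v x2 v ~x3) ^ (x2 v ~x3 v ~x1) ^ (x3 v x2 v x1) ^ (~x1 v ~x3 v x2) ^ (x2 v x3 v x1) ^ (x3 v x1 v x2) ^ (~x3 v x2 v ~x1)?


A pure literal appears in only one polarity across all clauses.
No pure literals found.
Count = 0.

0


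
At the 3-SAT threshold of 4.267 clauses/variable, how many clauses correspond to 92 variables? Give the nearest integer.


The 3-SAT phase transition occurs at approximately 4.267 clauses per variable.
m = 4.267 * 92 = 392.564.
Rounded to nearest integer: 393.

393


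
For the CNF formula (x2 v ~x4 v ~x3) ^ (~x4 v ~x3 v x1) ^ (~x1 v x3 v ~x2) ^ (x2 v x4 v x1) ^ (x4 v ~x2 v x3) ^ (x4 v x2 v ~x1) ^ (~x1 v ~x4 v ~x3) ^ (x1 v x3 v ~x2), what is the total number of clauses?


Each group enclosed in parentheses joined by ^ is one clause.
Counting the conjuncts: 8 clauses.

8


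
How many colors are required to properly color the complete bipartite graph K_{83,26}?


K_{83,26} is bipartite by definition: the two parts are independent sets, with every edge crossing between them.
Color all vertices in one part with color 1 and all vertices in the other part with color 2.
Since the graph has at least one edge, one color does not suffice.
Chromatic number = 2.

2


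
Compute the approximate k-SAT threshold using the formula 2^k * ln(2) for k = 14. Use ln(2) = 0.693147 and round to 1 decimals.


Using the asymptotic formula: threshold ~ 2^k * ln(2).
2^14 = 16384.
16384 * 0.693147 = 11356.5.

11356.5


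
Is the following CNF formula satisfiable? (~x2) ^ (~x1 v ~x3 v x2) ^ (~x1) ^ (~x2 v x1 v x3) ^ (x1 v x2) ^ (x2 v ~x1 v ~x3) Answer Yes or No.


Check all 8 possible truth assignments.
Number of satisfying assignments found: 0.
The formula is unsatisfiable.

No


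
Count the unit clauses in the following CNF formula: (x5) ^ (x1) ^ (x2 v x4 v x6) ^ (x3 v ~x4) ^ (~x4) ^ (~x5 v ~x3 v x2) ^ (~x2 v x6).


A unit clause contains exactly one literal.
Unit clauses found: (x5), (x1), (~x4).
Count = 3.

3


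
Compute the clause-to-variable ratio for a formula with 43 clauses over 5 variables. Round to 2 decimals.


Clause-to-variable ratio = clauses / variables.
43 / 5 = 8.6.

8.6


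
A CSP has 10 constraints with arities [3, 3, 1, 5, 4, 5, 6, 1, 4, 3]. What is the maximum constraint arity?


The arities are: 3, 3, 1, 5, 4, 5, 6, 1, 4, 3.
Scan for the maximum value.
Maximum arity = 6.

6


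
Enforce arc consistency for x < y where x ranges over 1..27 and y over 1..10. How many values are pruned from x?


For the constraint x < y, x needs a supporting value in y's domain.
x can be at most 9 (one less than y's maximum).
Valid x values from domain: 9 out of 27.
Pruned = 27 - 9 = 18.

18


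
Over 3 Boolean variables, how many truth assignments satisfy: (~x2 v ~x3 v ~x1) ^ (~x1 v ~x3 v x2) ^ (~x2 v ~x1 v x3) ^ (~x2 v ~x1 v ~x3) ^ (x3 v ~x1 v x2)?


Enumerate all 8 truth assignments over 3 variables.
Test each against every clause.
Satisfying assignments found: 4.

4


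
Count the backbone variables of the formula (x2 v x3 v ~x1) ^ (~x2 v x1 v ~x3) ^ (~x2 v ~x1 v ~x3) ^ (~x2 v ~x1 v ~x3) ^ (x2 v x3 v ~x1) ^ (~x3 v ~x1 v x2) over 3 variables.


Find all satisfying assignments: 4 model(s).
Check which variables have the same value in every model.
No variable is fixed across all models.
Backbone size = 0.

0


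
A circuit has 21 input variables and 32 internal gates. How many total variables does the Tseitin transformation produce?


The Tseitin transformation introduces one auxiliary variable per gate.
Total variables = inputs + gates = 21 + 32 = 53.

53


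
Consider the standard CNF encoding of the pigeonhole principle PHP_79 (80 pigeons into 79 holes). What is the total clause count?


The PHP encoding has two parts:
1) At-least-one-hole clauses: 80 (one per pigeon, each with 79 literals).
2) At-most-one-pigeon-per-hole clauses: 79 holes * C(80,2) = 79 * 3160 = 249640.
Total clauses = 80 + 249640 = 249720.

249720


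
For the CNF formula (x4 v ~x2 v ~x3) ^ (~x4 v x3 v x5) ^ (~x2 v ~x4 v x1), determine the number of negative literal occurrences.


Scan each clause for negated literals.
Clause 1: 2 negative; Clause 2: 1 negative; Clause 3: 2 negative.
Total negative literal occurrences = 5.

5


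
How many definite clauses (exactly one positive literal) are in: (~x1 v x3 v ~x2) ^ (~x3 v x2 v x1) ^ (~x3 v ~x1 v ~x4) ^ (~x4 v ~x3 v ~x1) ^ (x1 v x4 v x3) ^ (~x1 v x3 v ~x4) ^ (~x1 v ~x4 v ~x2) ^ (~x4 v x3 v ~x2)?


A definite clause has exactly one positive literal.
Clause 1: 1 positive -> definite
Clause 2: 2 positive -> not definite
Clause 3: 0 positive -> not definite
Clause 4: 0 positive -> not definite
Clause 5: 3 positive -> not definite
Clause 6: 1 positive -> definite
Clause 7: 0 positive -> not definite
Clause 8: 1 positive -> definite
Definite clause count = 3.

3


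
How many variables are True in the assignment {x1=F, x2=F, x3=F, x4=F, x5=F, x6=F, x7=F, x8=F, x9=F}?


The weight is the number of variables assigned True.
True variables: none.
Weight = 0.

0


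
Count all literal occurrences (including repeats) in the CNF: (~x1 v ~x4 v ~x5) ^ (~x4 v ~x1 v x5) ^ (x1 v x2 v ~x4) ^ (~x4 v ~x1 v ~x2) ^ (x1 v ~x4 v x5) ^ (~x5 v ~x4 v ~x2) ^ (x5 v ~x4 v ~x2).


Clause lengths: 3, 3, 3, 3, 3, 3, 3.
Sum = 3 + 3 + 3 + 3 + 3 + 3 + 3 = 21.

21


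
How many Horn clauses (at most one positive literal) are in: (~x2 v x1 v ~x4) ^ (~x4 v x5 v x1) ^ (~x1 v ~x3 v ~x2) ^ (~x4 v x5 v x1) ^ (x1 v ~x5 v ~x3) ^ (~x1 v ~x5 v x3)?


A Horn clause has at most one positive literal.
Clause 1: 1 positive lit(s) -> Horn
Clause 2: 2 positive lit(s) -> not Horn
Clause 3: 0 positive lit(s) -> Horn
Clause 4: 2 positive lit(s) -> not Horn
Clause 5: 1 positive lit(s) -> Horn
Clause 6: 1 positive lit(s) -> Horn
Total Horn clauses = 4.

4


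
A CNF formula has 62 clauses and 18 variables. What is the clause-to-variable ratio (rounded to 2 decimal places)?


Clause-to-variable ratio = clauses / variables.
62 / 18 = 3.44.

3.44


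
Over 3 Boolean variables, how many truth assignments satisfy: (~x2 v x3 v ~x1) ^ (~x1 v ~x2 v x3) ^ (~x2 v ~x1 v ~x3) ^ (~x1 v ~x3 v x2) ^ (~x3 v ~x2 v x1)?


Enumerate all 8 truth assignments over 3 variables.
Test each against every clause.
Satisfying assignments found: 4.

4


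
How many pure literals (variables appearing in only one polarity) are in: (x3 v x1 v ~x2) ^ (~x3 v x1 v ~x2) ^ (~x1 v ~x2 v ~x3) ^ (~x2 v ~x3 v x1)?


A pure literal appears in only one polarity across all clauses.
Pure literals: x2 (negative only).
Count = 1.

1


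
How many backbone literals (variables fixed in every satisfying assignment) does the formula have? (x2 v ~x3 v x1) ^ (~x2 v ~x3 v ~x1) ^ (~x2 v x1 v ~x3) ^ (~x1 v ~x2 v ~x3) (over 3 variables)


Find all satisfying assignments: 5 model(s).
Check which variables have the same value in every model.
No variable is fixed across all models.
Backbone size = 0.

0


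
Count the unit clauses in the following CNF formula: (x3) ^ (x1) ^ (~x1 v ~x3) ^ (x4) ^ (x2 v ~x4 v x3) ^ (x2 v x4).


A unit clause contains exactly one literal.
Unit clauses found: (x3), (x1), (x4).
Count = 3.

3


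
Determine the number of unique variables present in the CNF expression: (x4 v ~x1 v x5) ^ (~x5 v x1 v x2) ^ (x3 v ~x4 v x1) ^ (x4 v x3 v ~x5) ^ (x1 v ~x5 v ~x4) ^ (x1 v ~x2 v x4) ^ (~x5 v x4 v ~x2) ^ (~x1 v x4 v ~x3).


Identify each distinct variable in the formula.
Variables found: x1, x2, x3, x4, x5.
Total distinct variables = 5.

5


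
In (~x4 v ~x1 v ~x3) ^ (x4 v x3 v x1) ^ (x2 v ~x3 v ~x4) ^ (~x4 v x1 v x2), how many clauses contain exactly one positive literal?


A definite clause has exactly one positive literal.
Clause 1: 0 positive -> not definite
Clause 2: 3 positive -> not definite
Clause 3: 1 positive -> definite
Clause 4: 2 positive -> not definite
Definite clause count = 1.

1


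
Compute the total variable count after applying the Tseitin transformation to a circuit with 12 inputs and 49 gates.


The Tseitin transformation introduces one auxiliary variable per gate.
Total variables = inputs + gates = 12 + 49 = 61.

61


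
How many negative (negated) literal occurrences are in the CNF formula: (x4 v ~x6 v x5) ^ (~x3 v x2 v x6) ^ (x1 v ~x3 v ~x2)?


Scan each clause for negated literals.
Clause 1: 1 negative; Clause 2: 1 negative; Clause 3: 2 negative.
Total negative literal occurrences = 4.

4


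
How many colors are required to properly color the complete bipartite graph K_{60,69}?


K_{60,69} is bipartite by definition: the two parts are independent sets, with every edge crossing between them.
Color all vertices in one part with color 1 and all vertices in the other part with color 2.
Since the graph has at least one edge, one color does not suffice.
Chromatic number = 2.

2


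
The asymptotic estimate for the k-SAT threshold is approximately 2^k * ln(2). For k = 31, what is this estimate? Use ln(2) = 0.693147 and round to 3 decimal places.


Using the asymptotic formula: threshold ~ 2^k * ln(2).
2^31 = 2147483648.
2147483648 * 0.693147 = 1488521848.16.

1488521848.16


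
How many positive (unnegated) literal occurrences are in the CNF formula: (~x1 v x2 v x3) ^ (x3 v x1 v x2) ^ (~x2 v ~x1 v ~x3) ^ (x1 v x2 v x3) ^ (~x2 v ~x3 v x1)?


Scan each clause for unnegated literals.
Clause 1: 2 positive; Clause 2: 3 positive; Clause 3: 0 positive; Clause 4: 3 positive; Clause 5: 1 positive.
Total positive literal occurrences = 9.

9


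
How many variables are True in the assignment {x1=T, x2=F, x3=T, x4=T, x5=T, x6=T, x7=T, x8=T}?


The weight is the number of variables assigned True.
True variables: x1, x3, x4, x5, x6, x7, x8.
Weight = 7.

7


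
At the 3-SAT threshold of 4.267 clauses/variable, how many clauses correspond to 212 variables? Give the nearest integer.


The 3-SAT phase transition occurs at approximately 4.267 clauses per variable.
m = 4.267 * 212 = 904.604.
Rounded to nearest integer: 905.

905


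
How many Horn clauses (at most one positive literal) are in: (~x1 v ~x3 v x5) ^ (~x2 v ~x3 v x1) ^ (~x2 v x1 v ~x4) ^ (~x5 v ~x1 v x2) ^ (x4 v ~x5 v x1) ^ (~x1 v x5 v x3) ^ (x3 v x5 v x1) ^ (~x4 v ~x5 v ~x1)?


A Horn clause has at most one positive literal.
Clause 1: 1 positive lit(s) -> Horn
Clause 2: 1 positive lit(s) -> Horn
Clause 3: 1 positive lit(s) -> Horn
Clause 4: 1 positive lit(s) -> Horn
Clause 5: 2 positive lit(s) -> not Horn
Clause 6: 2 positive lit(s) -> not Horn
Clause 7: 3 positive lit(s) -> not Horn
Clause 8: 0 positive lit(s) -> Horn
Total Horn clauses = 5.

5


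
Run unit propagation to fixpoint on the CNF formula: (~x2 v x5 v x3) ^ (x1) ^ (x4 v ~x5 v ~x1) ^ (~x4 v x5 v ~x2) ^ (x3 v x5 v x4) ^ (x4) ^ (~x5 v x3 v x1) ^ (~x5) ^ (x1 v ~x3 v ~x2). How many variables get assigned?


Unit propagation repeatedly assigns the literal in any unit clause, then simplifies.
Assignments in order: x1 = T, x4 = T, x5 = F, x2 = F.
No further unit clauses remain.
Total variables assigned = 4.

4
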